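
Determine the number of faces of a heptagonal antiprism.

16

An antiprism on an n-gon has two n-gon caps and 2n triangles: V = 2·7 = 14, E = 4·7 = 28, F = 2·7 + 2 = 16.
Check: V − E + F = 14 − 28 + 16 = 2.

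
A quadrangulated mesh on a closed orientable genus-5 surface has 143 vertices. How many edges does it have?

χ = 2 − 2·5 = -8, and every face is a square so 4F = 2E.
V − E + F = -8 with E = 4F/2 gives 143 − (4/2 − 1)·F = -8, so F = 151 and E = 302.

302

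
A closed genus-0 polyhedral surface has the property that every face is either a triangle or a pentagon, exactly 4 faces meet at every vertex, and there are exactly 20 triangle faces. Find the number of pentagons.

Let x be the number of pentagons; then F = 20 + x.
Edge–face incidences: 2E = 3·20 + 5·x = 60 + 5x.
Every vertex has degree 4, so 4V = 2E.
Euler: V − E + F = 2 ⇒ (2E)/4 − E + (20 + x) = 2.
Multiply by 8: 2·(2E) − 4·(2E) + 8·(20 + x) = 16, i.e. 160 + 8x − 2·(60 + 5x) = 16.
Collecting terms: −2x + 40 = 16, so −2x = −24, so x = 12.
Then 2E = 60 + 5·12 = 120, so E = 60, V = 2E/4 = 30, F = 20 + 12 = 32.

12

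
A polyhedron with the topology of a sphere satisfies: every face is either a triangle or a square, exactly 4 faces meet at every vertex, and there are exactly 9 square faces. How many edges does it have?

30

Let x be the number of triangles; then F = 9 + x.
Edge–face incidences: 2E = 4·9 + 3·x = 36 + 3x.
Every vertex has degree 4, so 4V = 2E.
Euler: V − E + F = 2 ⇒ (2E)/4 − E + (9 + x) = 2.
Multiply by 8: 2·(2E) − 4·(2E) + 8·(9 + x) = 16, i.e. 72 + 8x − 2·(36 + 3x) = 16.
Collecting terms: 2x = 16, so x = 8.
Then 2E = 36 + 3·8 = 60, so E = 30, V = 2E/4 = 15, F = 9 + 8 = 17.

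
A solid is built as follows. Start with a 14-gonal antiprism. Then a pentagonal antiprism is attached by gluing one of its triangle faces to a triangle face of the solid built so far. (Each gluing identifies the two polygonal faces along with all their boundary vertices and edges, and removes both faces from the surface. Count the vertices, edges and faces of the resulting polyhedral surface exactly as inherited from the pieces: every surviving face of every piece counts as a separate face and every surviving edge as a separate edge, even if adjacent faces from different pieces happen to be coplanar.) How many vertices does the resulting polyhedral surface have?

35

A 14-gonal antiprism: V=28, E=56, F=30.
Attach a pentagonal antiprism (V=10, E=20, F=12) along a 3-gon: merge 3 vertices and 3 edges, delete both glued faces → V=35, E=73, F=40.
Check: V − E + F = 35 − 73 + 40 = 2.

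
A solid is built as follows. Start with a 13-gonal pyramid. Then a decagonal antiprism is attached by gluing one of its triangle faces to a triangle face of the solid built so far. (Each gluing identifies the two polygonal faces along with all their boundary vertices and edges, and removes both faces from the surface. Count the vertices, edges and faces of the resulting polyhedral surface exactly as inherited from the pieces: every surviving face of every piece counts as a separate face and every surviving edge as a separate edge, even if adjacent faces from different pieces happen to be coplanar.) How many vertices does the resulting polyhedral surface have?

A 13-gonal pyramid: V=14, E=26, F=14.
Attach a decagonal antiprism (V=20, E=40, F=22) along a 3-gon: merge 3 vertices and 3 edges, delete both glued faces → V=31, E=63, F=34.
Check: V − E + F = 31 − 63 + 34 = 2.

31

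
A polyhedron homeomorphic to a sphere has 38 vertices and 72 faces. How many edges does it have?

Here V − E + F = 2.
E = V + F − (2) = 38 + 72 − (2) = 108.

108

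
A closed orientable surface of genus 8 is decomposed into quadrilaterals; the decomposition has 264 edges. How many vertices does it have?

118

χ = 2 − 2·8 = -14, and every face is a square so 4F = 2E.
F = 2E/4 = 132. Then V = -14 + E − F = -14 + 264 − 132 = 118.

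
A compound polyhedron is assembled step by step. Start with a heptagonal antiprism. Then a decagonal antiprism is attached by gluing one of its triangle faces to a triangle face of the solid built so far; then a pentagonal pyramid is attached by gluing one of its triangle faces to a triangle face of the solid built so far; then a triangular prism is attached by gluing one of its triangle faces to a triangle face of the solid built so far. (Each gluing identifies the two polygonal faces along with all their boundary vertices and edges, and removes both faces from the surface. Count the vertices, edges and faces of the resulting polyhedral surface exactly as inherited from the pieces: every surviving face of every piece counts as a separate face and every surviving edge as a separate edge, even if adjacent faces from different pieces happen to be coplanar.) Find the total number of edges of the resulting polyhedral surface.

A heptagonal antiprism: V=14, E=28, F=16.
Attach a decagonal antiprism (V=20, E=40, F=22) along a 3-gon: merge 3 vertices and 3 edges, delete both glued faces → V=31, E=65, F=36.
Attach a pentagonal pyramid (V=6, E=10, F=6) along a 3-gon: merge 3 vertices and 3 edges, delete both glued faces → V=34, E=72, F=40.
Attach a triangular prism (V=6, E=9, F=5) along a 3-gon: merge 3 vertices and 3 edges, delete both glued faces → V=37, E=78, F=43.
Check: V − E + F = 37 − 78 + 43 = 2.

78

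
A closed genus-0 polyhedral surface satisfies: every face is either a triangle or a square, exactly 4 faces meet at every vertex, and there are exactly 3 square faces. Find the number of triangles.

8

Let x be the number of triangles; then F = 3 + x.
Edge–face incidences: 2E = 4·3 + 3·x = 12 + 3x.
Every vertex has degree 4, so 4V = 2E.
Euler: V − E + F = 2 ⇒ (2E)/4 − E + (3 + x) = 2.
Multiply by 8: 2·(2E) − 4·(2E) + 8·(3 + x) = 16, i.e. 24 + 8x − 2·(12 + 3x) = 16.
Collecting terms: 2x = 16, so x = 8.
Then 2E = 12 + 3·8 = 36, so E = 18, V = 2E/4 = 9, F = 3 + 8 = 11.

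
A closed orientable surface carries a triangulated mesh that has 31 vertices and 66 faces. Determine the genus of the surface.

Every face is a triangle, so 2E = 3·66 = 198, giving E = 99.
χ = V − E + F = 31 − 99 + 66 = -2.
For a closed orientable surface χ = 2 − 2g, so g = (2 − (-2))/2 = 2.

2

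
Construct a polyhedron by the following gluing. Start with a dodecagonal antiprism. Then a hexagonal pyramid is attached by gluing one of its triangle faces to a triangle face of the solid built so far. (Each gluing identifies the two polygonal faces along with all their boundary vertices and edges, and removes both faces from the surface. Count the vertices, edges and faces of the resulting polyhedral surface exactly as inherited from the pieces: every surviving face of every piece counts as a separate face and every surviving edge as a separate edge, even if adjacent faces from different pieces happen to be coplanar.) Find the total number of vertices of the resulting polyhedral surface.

28

A dodecagonal antiprism: V=24, E=48, F=26.
Attach a hexagonal pyramid (V=7, E=12, F=7) along a 3-gon: merge 3 vertices and 3 edges, delete both glued faces → V=28, E=57, F=31.
Check: V − E + F = 28 − 57 + 31 = 2.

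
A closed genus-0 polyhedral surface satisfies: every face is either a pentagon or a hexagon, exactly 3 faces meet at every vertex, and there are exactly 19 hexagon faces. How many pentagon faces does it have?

12

Let x be the number of pentagons; then F = 19 + x.
Edge–face incidences: 2E = 6·19 + 5·x = 114 + 5x.
Every vertex has degree 3, so 3V = 2E.
Euler: V − E + F = 2 ⇒ (2E)/3 − E + (19 + x) = 2.
Multiply by 6: 2·(2E) − 3·(2E) + 6·(19 + x) = 12, i.e. 114 + 6x − (114 + 5x) = 12.
Collecting terms: x = 12.
Then 2E = 114 + 5·12 = 174, so E = 87, V = 2E/3 = 58, F = 19 + 12 = 31.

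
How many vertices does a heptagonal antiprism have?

An antiprism on an n-gon has two n-gon caps and 2n triangles: V = 2·7 = 14, E = 4·7 = 28, F = 2·7 + 2 = 16.
Check: V − E + F = 14 − 28 + 16 = 2.

14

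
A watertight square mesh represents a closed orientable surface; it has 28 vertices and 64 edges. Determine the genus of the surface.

3

Every face is a square and each edge borders two faces, so 4F = 2·64, giving F = 32.
χ = V − E + F = 28 − 64 + 32 = -4.
For a closed orientable surface χ = 2 − 2g, so g = (2 − (-4))/2 = 3.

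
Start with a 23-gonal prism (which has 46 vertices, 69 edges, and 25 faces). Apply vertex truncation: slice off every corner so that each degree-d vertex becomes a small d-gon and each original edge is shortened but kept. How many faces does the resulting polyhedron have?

Truncation replaces each original edge-end by a new vertex, so V′ = 2E = 138.
Each original edge survives, and each old vertex of degree d contributes d new edges; summing degrees gives Σd = 2E, so E′ = E + 2E = 3E = 207.
Each original face survives and each original vertex becomes one new face: F′ = F + V = 71.

71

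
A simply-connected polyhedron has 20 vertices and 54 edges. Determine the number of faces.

Here V − E + F = 2.
F = 2 − V + E = 2 − 20 + 54 = 36.

36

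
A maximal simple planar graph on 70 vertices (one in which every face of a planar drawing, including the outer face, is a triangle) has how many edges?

204

In a plane triangulation 3F = 2E and V − E + F = 2, so E = 3V − 6 = 3·70 − 6 = 204.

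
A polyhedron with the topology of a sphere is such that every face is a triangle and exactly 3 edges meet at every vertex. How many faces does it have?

Each face has 3 edges and each edge borders two faces, so 2E = 3F.
Each vertex has degree 3, so 3V = 2E and hence V = 3F/3.
Euler: V − E + F = 2 ⇒ (3F/3) − (3F/2) + F = 2.
Multiply by 6: (6 − 9 + 6)F = 12, i.e. 3F = 12.
So F = 4, E = 3·4/2 = 6, V = 3·4/3 = 4.

4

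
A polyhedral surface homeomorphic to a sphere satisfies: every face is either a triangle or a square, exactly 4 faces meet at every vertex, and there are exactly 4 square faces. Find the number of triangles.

Let x be the number of triangles; then F = 4 + x.
Edge–face incidences: 2E = 4·4 + 3·x = 16 + 3x.
Every vertex has degree 4, so 4V = 2E.
Euler: V − E + F = 2 ⇒ (2E)/4 − E + (4 + x) = 2.
Multiply by 8: 2·(2E) − 4·(2E) + 8·(4 + x) = 16, i.e. 32 + 8x − 2·(16 + 3x) = 16.
Collecting terms: 2x = 16, so x = 8.
Then 2E = 16 + 3·8 = 40, so E = 20, V = 2E/4 = 10, F = 4 + 8 = 12.

8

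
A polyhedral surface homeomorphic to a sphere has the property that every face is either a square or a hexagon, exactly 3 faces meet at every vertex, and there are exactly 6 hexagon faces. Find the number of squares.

6

Let x be the number of squares; then F = 6 + x.
Edge–face incidences: 2E = 6·6 + 4·x = 36 + 4x.
Every vertex has degree 3, so 3V = 2E.
Euler: V − E + F = 2 ⇒ (2E)/3 − E + (6 + x) = 2.
Multiply by 6: 2·(2E) − 3·(2E) + 6·(6 + x) = 12, i.e. 36 + 6x − (36 + 4x) = 12.
Collecting terms: 2x = 12, so x = 6.
Then 2E = 36 + 4·6 = 60, so E = 30, V = 2E/3 = 20, F = 6 + 6 = 12.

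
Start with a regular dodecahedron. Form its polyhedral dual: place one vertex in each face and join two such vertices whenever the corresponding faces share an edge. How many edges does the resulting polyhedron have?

The base solid has V = 20, E = 30, F = 12.
The dual swaps V and F and preserves E: V′ = F = 12, E′ = E = 30, F′ = V = 20.

30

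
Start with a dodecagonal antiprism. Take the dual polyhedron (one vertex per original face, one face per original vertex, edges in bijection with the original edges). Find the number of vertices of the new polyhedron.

26

The base solid has V = 24, E = 48, F = 26.
The dual swaps V and F and preserves E: V′ = F = 26, E′ = E = 48, F′ = V = 24.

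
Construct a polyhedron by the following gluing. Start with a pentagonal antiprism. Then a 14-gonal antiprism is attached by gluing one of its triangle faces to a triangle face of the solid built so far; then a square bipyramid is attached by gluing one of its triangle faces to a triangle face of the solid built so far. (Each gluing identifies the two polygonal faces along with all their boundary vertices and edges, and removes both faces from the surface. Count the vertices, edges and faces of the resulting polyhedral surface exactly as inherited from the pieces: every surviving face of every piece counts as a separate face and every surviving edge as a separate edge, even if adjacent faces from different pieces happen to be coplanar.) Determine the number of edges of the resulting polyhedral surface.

A pentagonal antiprism: V=10, E=20, F=12.
Attach a 14-gonal antiprism (V=28, E=56, F=30) along a 3-gon: merge 3 vertices and 3 edges, delete both glued faces → V=35, E=73, F=40.
Attach a square bipyramid (V=6, E=12, F=8) along a 3-gon: merge 3 vertices and 3 edges, delete both glued faces → V=38, E=82, F=46.
Check: V − E + F = 38 − 82 + 46 = 2.

82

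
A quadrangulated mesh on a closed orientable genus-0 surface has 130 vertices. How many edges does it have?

χ = 2 − 2·0 = 2, and every face is a square so 4F = 2E.
V − E + F = 2 with E = 4F/2 gives 130 − (4/2 − 1)·F = 2, so F = 128 and E = 256.

256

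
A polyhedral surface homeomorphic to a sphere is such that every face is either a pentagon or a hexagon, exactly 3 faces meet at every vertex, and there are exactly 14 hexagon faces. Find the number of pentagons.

Let x be the number of pentagons; then F = 14 + x.
Edge–face incidences: 2E = 6·14 + 5·x = 84 + 5x.
Every vertex has degree 3, so 3V = 2E.
Euler: V − E + F = 2 ⇒ (2E)/3 − E + (14 + x) = 2.
Multiply by 6: 2·(2E) − 3·(2E) + 6·(14 + x) = 12, i.e. 84 + 6x − (84 + 5x) = 12.
Collecting terms: x = 12.
Then 2E = 84 + 5·12 = 144, so E = 72, V = 2E/3 = 48, F = 14 + 12 = 26.

12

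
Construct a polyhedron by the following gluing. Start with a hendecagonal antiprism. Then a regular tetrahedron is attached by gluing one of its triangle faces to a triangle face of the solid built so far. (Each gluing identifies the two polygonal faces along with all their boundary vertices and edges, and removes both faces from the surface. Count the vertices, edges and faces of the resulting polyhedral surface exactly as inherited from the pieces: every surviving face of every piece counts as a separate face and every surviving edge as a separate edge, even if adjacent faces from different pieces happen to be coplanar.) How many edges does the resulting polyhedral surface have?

A hendecagonal antiprism: V=22, E=44, F=24.
Attach a regular tetrahedron (V=4, E=6, F=4) along a 3-gon: merge 3 vertices and 3 edges, delete both glued faces → V=23, E=47, F=26.
Check: V − E + F = 23 − 47 + 26 = 2.

47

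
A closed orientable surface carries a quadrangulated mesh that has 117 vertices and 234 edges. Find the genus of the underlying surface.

Every face is a square and each edge borders two faces, so 4F = 2·234, giving F = 117.
χ = V − E + F = 117 − 234 + 117 = 0.
For a closed orientable surface χ = 2 − 2g, so g = (2 − (0))/2 = 1.

1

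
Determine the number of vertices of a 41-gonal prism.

A prism on an n-gon has two n-gon bases and n rectangular sides: V = 2·41 = 82, E = 3·41 = 123, F = 41 + 2 = 43.

82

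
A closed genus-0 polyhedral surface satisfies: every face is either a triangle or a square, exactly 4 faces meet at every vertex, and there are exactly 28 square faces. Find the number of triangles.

Let x be the number of triangles; then F = 28 + x.
Edge–face incidences: 2E = 4·28 + 3·x = 112 + 3x.
Every vertex has degree 4, so 4V = 2E.
Euler: V − E + F = 2 ⇒ (2E)/4 − E + (28 + x) = 2.
Multiply by 8: 2·(2E) − 4·(2E) + 8·(28 + x) = 16, i.e. 224 + 8x − 2·(112 + 3x) = 16.
Collecting terms: 2x = 16, so x = 8.
Then 2E = 112 + 3·8 = 136, so E = 68, V = 2E/4 = 34, F = 28 + 8 = 36.

8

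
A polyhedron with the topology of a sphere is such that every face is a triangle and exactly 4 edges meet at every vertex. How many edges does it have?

Each face has 3 edges and each edge borders two faces, so 2E = 3F.
Each vertex has degree 4, so 4V = 2E and hence V = 3F/4.
Euler: V − E + F = 2 ⇒ (3F/4) − (3F/2) + F = 2.
Multiply by 8: (6 − 12 + 8)F = 16, i.e. 2F = 16.
So F = 8, E = 3·8/2 = 12, V = 3·8/4 = 6.

12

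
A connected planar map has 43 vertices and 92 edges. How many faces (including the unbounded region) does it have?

Euler's formula for a connected plane graph: V − E + F = 2, so F = 2 − 43 + 92 = 51.

51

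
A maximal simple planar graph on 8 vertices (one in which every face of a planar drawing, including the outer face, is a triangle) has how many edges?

In a plane triangulation 3F = 2E and V − E + F = 2, so E = 3V − 6 = 3·8 − 6 = 18.

18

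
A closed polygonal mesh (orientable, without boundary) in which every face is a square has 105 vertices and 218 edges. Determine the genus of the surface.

3

Every face is a square and each edge borders two faces, so 4F = 2·218, giving F = 109.
χ = V − E + F = 105 − 218 + 109 = -4.
For a closed orientable surface χ = 2 − 2g, so g = (2 − (-4))/2 = 3.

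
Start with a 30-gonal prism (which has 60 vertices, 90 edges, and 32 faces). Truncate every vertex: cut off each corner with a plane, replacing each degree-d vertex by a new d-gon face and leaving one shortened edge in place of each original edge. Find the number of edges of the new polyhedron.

Truncation replaces each original edge-end by a new vertex, so V′ = 2E = 180.
Each original edge survives, and each old vertex of degree d contributes d new edges; summing degrees gives Σd = 2E, so E′ = E + 2E = 3E = 270.
Each original face survives and each original vertex becomes one new face: F′ = F + V = 92.

270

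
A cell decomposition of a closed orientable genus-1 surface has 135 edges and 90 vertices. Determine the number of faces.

45

For a closed orientable surface of genus 1, χ = 2 − 2·1 = 0.
F = 0 − V + E = 0 − 90 + 135 = 45.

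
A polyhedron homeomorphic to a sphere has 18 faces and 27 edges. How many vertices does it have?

11

Here V − E + F = 2.
V = 2 + E − F = 2 + 27 − 18 = 11.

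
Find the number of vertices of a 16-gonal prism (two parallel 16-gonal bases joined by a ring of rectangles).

32

A prism on an n-gon has two n-gon bases and n rectangular sides: V = 2·16 = 32, E = 3·16 = 48, F = 16 + 2 = 18.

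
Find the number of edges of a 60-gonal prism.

A prism on an n-gon has two n-gon bases and n rectangular sides: V = 2·60 = 120, E = 3·60 = 180, F = 60 + 2 = 62.

180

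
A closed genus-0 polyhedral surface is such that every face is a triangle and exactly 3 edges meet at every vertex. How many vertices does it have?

4

Each face has 3 edges and each edge borders two faces, so 2E = 3F.
Each vertex has degree 3, so 3V = 2E and hence V = 3F/3.
Euler: V − E + F = 2 ⇒ (3F/3) − (3F/2) + F = 2.
Multiply by 6: (6 − 9 + 6)F = 12, i.e. 3F = 12.
So F = 4, E = 3·4/2 = 6, V = 3·4/3 = 4.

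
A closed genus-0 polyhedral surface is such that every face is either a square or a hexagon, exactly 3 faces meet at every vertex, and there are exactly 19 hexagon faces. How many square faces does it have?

Let x be the number of squares; then F = 19 + x.
Edge–face incidences: 2E = 6·19 + 4·x = 114 + 4x.
Every vertex has degree 3, so 3V = 2E.
Euler: V − E + F = 2 ⇒ (2E)/3 − E + (19 + x) = 2.
Multiply by 6: 2·(2E) − 3·(2E) + 6·(19 + x) = 12, i.e. 114 + 6x − (114 + 4x) = 12.
Collecting terms: 2x = 12, so x = 6.
Then 2E = 114 + 4·6 = 138, so E = 69, V = 2E/3 = 46, F = 19 + 6 = 25.

6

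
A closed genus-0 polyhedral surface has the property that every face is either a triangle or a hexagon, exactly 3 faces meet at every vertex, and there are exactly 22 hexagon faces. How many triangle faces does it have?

4

Let x be the number of triangles; then F = 22 + x.
Edge–face incidences: 2E = 6·22 + 3·x = 132 + 3x.
Every vertex has degree 3, so 3V = 2E.
Euler: V − E + F = 2 ⇒ (2E)/3 − E + (22 + x) = 2.
Multiply by 6: 2·(2E) − 3·(2E) + 6·(22 + x) = 12, i.e. 132 + 6x − (132 + 3x) = 12.
Collecting terms: 3x = 12, so x = 4.
Then 2E = 132 + 3·4 = 144, so E = 72, V = 2E/3 = 48, F = 22 + 4 = 26.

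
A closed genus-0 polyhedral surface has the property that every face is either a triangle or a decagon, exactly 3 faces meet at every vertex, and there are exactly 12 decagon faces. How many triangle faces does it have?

20

Let x be the number of triangles; then F = 12 + x.
Edge–face incidences: 2E = 10·12 + 3·x = 120 + 3x.
Every vertex has degree 3, so 3V = 2E.
Euler: V − E + F = 2 ⇒ (2E)/3 − E + (12 + x) = 2.
Multiply by 6: 2·(2E) − 3·(2E) + 6·(12 + x) = 12, i.e. 72 + 6x − (120 + 3x) = 12.
Collecting terms: 3x − 48 = 12, so 3x = 60, so x = 20.
Then 2E = 120 + 3·20 = 180, so E = 90, V = 2E/3 = 60, F = 12 + 20 = 32.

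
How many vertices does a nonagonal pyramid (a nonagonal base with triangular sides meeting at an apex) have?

A pyramid on an n-gon base has one n-gon and n triangles: V = 9 + 1 = 10, E = 2·9 = 18, F = 9 + 1 = 10.

10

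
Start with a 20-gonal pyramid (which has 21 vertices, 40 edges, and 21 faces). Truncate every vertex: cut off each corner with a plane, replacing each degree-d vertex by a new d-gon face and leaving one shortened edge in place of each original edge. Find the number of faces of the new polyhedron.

Truncation replaces each original edge-end by a new vertex, so V′ = 2E = 80.
Each original edge survives, and each old vertex of degree d contributes d new edges; summing degrees gives Σd = 2E, so E′ = E + 2E = 3E = 120.
Each original face survives and each original vertex becomes one new face: F′ = F + V = 42.

42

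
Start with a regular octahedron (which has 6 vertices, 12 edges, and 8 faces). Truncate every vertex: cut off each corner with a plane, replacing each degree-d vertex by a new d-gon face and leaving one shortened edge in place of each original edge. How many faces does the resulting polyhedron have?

Truncation replaces each original edge-end by a new vertex, so V′ = 2E = 24.
Each original edge survives, and each old vertex of degree d contributes d new edges; summing degrees gives Σd = 2E, so E′ = E + 2E = 3E = 36.
Each original face survives and each original vertex becomes one new face: F′ = F + V = 14.

14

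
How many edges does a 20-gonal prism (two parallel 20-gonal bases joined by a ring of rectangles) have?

60

A prism on an n-gon has two n-gon bases and n rectangular sides: V = 2·20 = 40, E = 3·20 = 60, F = 20 + 2 = 22.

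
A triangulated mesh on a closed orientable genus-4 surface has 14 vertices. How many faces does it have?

χ = 2 − 2·4 = -6, and every face is a triangle so 3F = 2E.
V − E + F = -6 with E = 3F/2 gives 14 − (3/2 − 1)·F = -6, so F = 40 and E = 60.

40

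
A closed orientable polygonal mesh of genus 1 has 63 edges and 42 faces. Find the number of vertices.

21

For a closed orientable surface of genus 1, χ = 2 − 2·1 = 0.
V = 0 + E − F = 0 + 63 − 42 = 21.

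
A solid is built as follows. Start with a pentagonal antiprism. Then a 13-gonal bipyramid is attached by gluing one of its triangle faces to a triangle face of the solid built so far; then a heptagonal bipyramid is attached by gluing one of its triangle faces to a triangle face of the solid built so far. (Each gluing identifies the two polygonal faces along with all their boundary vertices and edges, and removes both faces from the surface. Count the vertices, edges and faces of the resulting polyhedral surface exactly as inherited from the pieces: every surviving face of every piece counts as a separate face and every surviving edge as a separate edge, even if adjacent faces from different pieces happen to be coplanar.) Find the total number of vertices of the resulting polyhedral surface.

28

A pentagonal antiprism: V=10, E=20, F=12.
Attach a 13-gonal bipyramid (V=15, E=39, F=26) along a 3-gon: merge 3 vertices and 3 edges, delete both glued faces → V=22, E=56, F=36.
Attach a heptagonal bipyramid (V=9, E=21, F=14) along a 3-gon: merge 3 vertices and 3 edges, delete both glued faces → V=28, E=74, F=48.
Check: V − E + F = 28 − 74 + 48 = 2.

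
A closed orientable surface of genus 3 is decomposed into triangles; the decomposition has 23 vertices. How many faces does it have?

54

χ = 2 − 2·3 = -4, and every face is a triangle so 3F = 2E.
V − E + F = -4 with E = 3F/2 gives 23 − (3/2 − 1)·F = -4, so F = 54 and E = 81.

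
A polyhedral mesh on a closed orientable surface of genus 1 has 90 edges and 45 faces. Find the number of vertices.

For a closed orientable surface of genus 1, χ = 2 − 2·1 = 0.
V = 0 + E − F = 0 + 90 − 45 = 45.

45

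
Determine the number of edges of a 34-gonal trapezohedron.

The n-trapezohedron (dual of the n-antiprism) has V = 2·34 + 2 = 70, E = 4·34 = 136, F = 2·34 = 68.
Check: V − E + F = 70 − 136 + 68 = 2.

136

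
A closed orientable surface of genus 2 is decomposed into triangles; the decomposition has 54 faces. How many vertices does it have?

25

χ = 2 − 2·2 = -2, and every face is a triangle so 3F = 2E.
E = 3·54/2 = 81. Then V = -2 + E − F = -2 + 81 − 54 = 25.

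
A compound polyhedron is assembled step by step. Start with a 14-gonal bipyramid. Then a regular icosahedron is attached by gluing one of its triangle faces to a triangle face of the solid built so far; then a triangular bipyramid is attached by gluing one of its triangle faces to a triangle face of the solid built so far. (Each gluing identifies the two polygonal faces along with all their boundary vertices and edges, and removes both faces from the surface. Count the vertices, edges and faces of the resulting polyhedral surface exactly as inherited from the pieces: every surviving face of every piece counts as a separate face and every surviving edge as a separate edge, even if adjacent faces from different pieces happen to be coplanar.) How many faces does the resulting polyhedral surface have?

A 14-gonal bipyramid: V=16, E=42, F=28.
Attach a regular icosahedron (V=12, E=30, F=20) along a 3-gon: merge 3 vertices and 3 edges, delete both glued faces → V=25, E=69, F=46.
Attach a triangular bipyramid (V=5, E=9, F=6) along a 3-gon: merge 3 vertices and 3 edges, delete both glued faces → V=27, E=75, F=50.
Check: V − E + F = 27 − 75 + 50 = 2.

50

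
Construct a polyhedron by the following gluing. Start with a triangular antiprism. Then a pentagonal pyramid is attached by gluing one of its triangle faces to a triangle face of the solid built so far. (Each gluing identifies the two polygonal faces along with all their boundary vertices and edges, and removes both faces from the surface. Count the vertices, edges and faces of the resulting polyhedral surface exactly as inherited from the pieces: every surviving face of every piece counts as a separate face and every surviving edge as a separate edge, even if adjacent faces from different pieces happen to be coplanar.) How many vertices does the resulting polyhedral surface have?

A triangular antiprism: V=6, E=12, F=8.
Attach a pentagonal pyramid (V=6, E=10, F=6) along a 3-gon: merge 3 vertices and 3 edges, delete both glued faces → V=9, E=19, F=12.
Check: V − E + F = 9 − 19 + 12 = 2.

9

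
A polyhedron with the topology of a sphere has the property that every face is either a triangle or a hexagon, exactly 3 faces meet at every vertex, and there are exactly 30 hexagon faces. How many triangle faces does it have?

4

Let x be the number of triangles; then F = 30 + x.
Edge–face incidences: 2E = 6·30 + 3·x = 180 + 3x.
Every vertex has degree 3, so 3V = 2E.
Euler: V − E + F = 2 ⇒ (2E)/3 − E + (30 + x) = 2.
Multiply by 6: 2·(2E) − 3·(2E) + 6·(30 + x) = 12, i.e. 180 + 6x − (180 + 3x) = 12.
Collecting terms: 3x = 12, so x = 4.
Then 2E = 180 + 3·4 = 192, so E = 96, V = 2E/3 = 64, F = 30 + 4 = 34.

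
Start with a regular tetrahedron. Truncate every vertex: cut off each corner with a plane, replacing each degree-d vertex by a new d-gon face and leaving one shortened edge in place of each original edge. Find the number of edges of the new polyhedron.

18

The base solid has V = 4, E = 6, F = 4.
Truncation replaces each original edge-end by a new vertex, so V′ = 2E = 12.
Each original edge survives, and each old vertex of degree d contributes d new edges; summing degrees gives Σd = 2E, so E′ = E + 2E = 3E = 18.
Each original face survives and each original vertex becomes one new face: F′ = F + V = 8.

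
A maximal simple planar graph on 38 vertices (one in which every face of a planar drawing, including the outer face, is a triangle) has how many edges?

108

In a plane triangulation 3F = 2E and V − E + F = 2, so E = 3V − 6 = 3·38 − 6 = 108.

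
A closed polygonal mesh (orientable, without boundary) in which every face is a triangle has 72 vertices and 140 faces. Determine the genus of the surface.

0

Every face is a triangle, so 2E = 3·140 = 420, giving E = 210.
χ = V − E + F = 72 − 210 + 140 = 2.
For a closed orientable surface χ = 2 − 2g, so g = (2 − (2))/2 = 0.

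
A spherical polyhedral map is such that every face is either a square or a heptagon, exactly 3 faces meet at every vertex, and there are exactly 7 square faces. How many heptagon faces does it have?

Let x be the number of heptagons; then F = 7 + x.
Edge–face incidences: 2E = 4·7 + 7·x = 28 + 7x.
Every vertex has degree 3, so 3V = 2E.
Euler: V − E + F = 2 ⇒ (2E)/3 − E + (7 + x) = 2.
Multiply by 6: 2·(2E) − 3·(2E) + 6·(7 + x) = 12, i.e. 42 + 6x − (28 + 7x) = 12.
Collecting terms: −x + 14 = 12, so −x = −2, so x = 2.
Then 2E = 28 + 7·2 = 42, so E = 21, V = 2E/3 = 14, F = 7 + 2 = 9.

2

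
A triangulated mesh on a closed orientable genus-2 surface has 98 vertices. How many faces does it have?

χ = 2 − 2·2 = -2, and every face is a triangle so 3F = 2E.
V − E + F = -2 with E = 3F/2 gives 98 − (3/2 − 1)·F = -2, so F = 200 and E = 300.

200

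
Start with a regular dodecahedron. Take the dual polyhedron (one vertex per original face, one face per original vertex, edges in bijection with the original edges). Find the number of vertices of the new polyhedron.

The base solid has V = 20, E = 30, F = 12.
The dual swaps V and F and preserves E: V′ = F = 12, E′ = E = 30, F′ = V = 20.

12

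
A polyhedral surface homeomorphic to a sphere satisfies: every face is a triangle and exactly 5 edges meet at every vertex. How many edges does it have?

30

Each face has 3 edges and each edge borders two faces, so 2E = 3F.
Each vertex has degree 5, so 5V = 2E and hence V = 3F/5.
Euler: V − E + F = 2 ⇒ (3F/5) − (3F/2) + F = 2.
Multiply by 10: (6 − 15 + 10)F = 20, i.e. 1F = 20.
So F = 20, E = 3·20/2 = 30, V = 3·20/5 = 12.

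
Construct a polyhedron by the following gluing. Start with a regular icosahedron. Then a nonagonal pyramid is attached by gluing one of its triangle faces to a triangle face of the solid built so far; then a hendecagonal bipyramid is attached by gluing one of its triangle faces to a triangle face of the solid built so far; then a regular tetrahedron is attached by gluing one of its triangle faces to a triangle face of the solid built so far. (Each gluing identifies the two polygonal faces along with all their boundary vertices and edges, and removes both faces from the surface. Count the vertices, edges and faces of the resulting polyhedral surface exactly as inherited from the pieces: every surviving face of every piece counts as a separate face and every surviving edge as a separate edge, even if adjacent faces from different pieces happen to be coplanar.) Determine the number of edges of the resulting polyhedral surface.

78

A regular icosahedron: V=12, E=30, F=20.
Attach a nonagonal pyramid (V=10, E=18, F=10) along a 3-gon: merge 3 vertices and 3 edges, delete both glued faces → V=19, E=45, F=28.
Attach a hendecagonal bipyramid (V=13, E=33, F=22) along a 3-gon: merge 3 vertices and 3 edges, delete both glued faces → V=29, E=75, F=48.
Attach a regular tetrahedron (V=4, E=6, F=4) along a 3-gon: merge 3 vertices and 3 edges, delete both glued faces → V=30, E=78, F=50.
Check: V − E + F = 30 − 78 + 50 = 2.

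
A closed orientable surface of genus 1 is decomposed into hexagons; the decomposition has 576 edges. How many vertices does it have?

χ = 2 − 2·1 = 0, and every face is a hexagon so 6F = 2E.
F = 2E/6 = 192. Then V = 0 + E − F = 0 + 576 − 192 = 384.

384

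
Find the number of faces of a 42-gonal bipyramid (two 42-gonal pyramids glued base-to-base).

84

A bipyramid over an n-gon has 2n triangular faces and n + 2 vertices: V = 42 + 2 = 44, E = 3·42 = 126, F = 2·42 = 84.
Check: V − E + F = 44 − 126 + 84 = 2.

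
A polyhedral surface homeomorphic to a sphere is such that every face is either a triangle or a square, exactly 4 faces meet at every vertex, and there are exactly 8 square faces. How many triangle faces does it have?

8

Let x be the number of triangles; then F = 8 + x.
Edge–face incidences: 2E = 4·8 + 3·x = 32 + 3x.
Every vertex has degree 4, so 4V = 2E.
Euler: V − E + F = 2 ⇒ (2E)/4 − E + (8 + x) = 2.
Multiply by 8: 2·(2E) − 4·(2E) + 8·(8 + x) = 16, i.e. 64 + 8x − 2·(32 + 3x) = 16.
Collecting terms: 2x = 16, so x = 8.
Then 2E = 32 + 3·8 = 56, so E = 28, V = 2E/4 = 14, F = 8 + 8 = 16.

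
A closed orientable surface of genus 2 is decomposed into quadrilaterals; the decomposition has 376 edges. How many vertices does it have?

χ = 2 − 2·2 = -2, and every face is a square so 4F = 2E.
F = 2E/4 = 188. Then V = -2 + E − F = -2 + 376 − 188 = 186.

186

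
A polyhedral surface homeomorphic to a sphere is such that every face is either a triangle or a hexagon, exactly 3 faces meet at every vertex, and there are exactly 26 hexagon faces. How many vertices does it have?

Let x be the number of triangles; then F = 26 + x.
Edge–face incidences: 2E = 6·26 + 3·x = 156 + 3x.
Every vertex has degree 3, so 3V = 2E.
Euler: V − E + F = 2 ⇒ (2E)/3 − E + (26 + x) = 2.
Multiply by 6: 2·(2E) − 3·(2E) + 6·(26 + x) = 12, i.e. 156 + 6x − (156 + 3x) = 12.
Collecting terms: 3x = 12, so x = 4.
Then 2E = 156 + 3·4 = 168, so E = 84, V = 2E/3 = 56, F = 26 + 4 = 30.

56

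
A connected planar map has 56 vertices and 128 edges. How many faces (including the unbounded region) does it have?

Euler's formula for a connected plane graph: V − E + F = 2, so F = 2 − 56 + 128 = 74.

74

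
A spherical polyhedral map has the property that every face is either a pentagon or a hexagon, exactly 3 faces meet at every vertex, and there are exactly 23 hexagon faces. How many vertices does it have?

Let x be the number of pentagons; then F = 23 + x.
Edge–face incidences: 2E = 6·23 + 5·x = 138 + 5x.
Every vertex has degree 3, so 3V = 2E.
Euler: V − E + F = 2 ⇒ (2E)/3 − E + (23 + x) = 2.
Multiply by 6: 2·(2E) − 3·(2E) + 6·(23 + x) = 12, i.e. 138 + 6x − (138 + 5x) = 12.
Collecting terms: x = 12.
Then 2E = 138 + 5·12 = 198, so E = 99, V = 2E/3 = 66, F = 23 + 12 = 35.

66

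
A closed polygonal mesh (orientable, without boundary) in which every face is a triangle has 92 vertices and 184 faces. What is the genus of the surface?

1

Every face is a triangle, so 2E = 3·184 = 552, giving E = 276.
χ = V − E + F = 92 − 276 + 184 = 0.
For a closed orientable surface χ = 2 − 2g, so g = (2 − (0))/2 = 1.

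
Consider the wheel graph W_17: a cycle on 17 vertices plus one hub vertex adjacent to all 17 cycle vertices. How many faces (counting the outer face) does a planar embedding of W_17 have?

W_17 has V = 17 + 1 = 18 vertices and E = 2·17 = 34 edges.
By Euler's formula F = 2 − V + E = 2 − 18 + 34 = 18.

18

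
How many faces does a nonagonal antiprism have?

An antiprism on an n-gon has two n-gon caps and 2n triangles: V = 2·9 = 18, E = 4·9 = 36, F = 2·9 + 2 = 20.

20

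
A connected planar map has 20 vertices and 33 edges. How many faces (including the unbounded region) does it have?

15

Euler's formula for a connected plane graph: V − E + F = 2, so F = 2 − 20 + 33 = 15.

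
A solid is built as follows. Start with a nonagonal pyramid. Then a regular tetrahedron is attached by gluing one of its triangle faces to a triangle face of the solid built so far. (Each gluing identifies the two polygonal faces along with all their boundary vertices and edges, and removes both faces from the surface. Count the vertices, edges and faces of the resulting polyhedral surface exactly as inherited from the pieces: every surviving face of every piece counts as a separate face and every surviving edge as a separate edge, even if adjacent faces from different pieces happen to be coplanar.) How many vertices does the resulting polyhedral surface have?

11

A nonagonal pyramid: V=10, E=18, F=10.
Attach a regular tetrahedron (V=4, E=6, F=4) along a 3-gon: merge 3 vertices and 3 edges, delete both glued faces → V=11, E=21, F=12.
Check: V − E + F = 11 − 21 + 12 = 2.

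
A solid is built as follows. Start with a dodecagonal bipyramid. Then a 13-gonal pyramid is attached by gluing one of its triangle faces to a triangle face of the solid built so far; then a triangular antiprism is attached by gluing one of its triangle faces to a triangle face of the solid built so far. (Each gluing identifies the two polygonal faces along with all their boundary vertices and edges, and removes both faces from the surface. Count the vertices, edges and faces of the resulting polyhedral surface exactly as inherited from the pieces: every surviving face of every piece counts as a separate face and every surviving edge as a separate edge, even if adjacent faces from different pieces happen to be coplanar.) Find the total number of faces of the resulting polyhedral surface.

42

A dodecagonal bipyramid: V=14, E=36, F=24.
Attach a 13-gonal pyramid (V=14, E=26, F=14) along a 3-gon: merge 3 vertices and 3 edges, delete both glued faces → V=25, E=59, F=36.
Attach a triangular antiprism (V=6, E=12, F=8) along a 3-gon: merge 3 vertices and 3 edges, delete both glued faces → V=28, E=68, F=42.
Check: V − E + F = 28 − 68 + 42 = 2.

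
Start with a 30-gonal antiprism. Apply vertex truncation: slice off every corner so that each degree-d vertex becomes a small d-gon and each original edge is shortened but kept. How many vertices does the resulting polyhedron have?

The base solid has V = 60, E = 120, F = 62.
Truncation replaces each original edge-end by a new vertex, so V′ = 2E = 240.
Each original edge survives, and each old vertex of degree d contributes d new edges; summing degrees gives Σd = 2E, so E′ = E + 2E = 3E = 360.
Each original face survives and each original vertex becomes one new face: F′ = F + V = 122.

240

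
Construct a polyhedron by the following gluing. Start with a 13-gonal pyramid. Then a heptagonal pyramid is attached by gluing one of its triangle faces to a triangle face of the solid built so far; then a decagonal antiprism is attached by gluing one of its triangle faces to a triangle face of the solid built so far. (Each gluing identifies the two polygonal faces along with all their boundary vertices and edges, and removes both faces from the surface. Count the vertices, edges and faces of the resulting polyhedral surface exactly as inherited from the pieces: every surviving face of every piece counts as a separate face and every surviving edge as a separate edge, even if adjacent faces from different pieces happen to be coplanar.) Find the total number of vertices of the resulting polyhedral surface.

A 13-gonal pyramid: V=14, E=26, F=14.
Attach a heptagonal pyramid (V=8, E=14, F=8) along a 3-gon: merge 3 vertices and 3 edges, delete both glued faces → V=19, E=37, F=20.
Attach a decagonal antiprism (V=20, E=40, F=22) along a 3-gon: merge 3 vertices and 3 edges, delete both glued faces → V=36, E=74, F=40.
Check: V − E + F = 36 − 74 + 40 = 2.

36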